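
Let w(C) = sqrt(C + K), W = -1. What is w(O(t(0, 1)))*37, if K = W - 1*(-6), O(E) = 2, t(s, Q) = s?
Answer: 37*sqrt(7) ≈ 97.893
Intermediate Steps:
K = 5 (K = -1 - 1*(-6) = -1 + 6 = 5)
w(C) = sqrt(5 + C) (w(C) = sqrt(C + 5) = sqrt(5 + C))
w(O(t(0, 1)))*37 = sqrt(5 + 2)*37 = sqrt(7)*37 = 37*sqrt(7)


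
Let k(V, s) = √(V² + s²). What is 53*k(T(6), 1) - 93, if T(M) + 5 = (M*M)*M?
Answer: -93 + 53*√44522 ≈ 11090.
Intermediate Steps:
T(M) = -5 + M³ (T(M) = -5 + (M*M)*M = -5 + M²*M = -5 + M³)
53*k(T(6), 1) - 93 = 53*√((-5 + 6³)² + 1²) - 93 = 53*√((-5 + 216)² + 1) - 93 = 53*√(211² + 1) - 93 = 53*√(44521 + 1) - 93 = 53*√44522 - 93 = -93 + 53*√44522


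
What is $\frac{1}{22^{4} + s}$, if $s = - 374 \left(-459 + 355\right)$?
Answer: $\frac{1}{273152} \approx 3.661 \cdot 10^{-6}$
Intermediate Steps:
$s = 38896$ ($s = \left(-374\right) \left(-104\right) = 38896$)
$\frac{1}{22^{4} + s} = \frac{1}{22^{4} + 38896} = \frac{1}{234256 + 38896} = \frac{1}{273152}$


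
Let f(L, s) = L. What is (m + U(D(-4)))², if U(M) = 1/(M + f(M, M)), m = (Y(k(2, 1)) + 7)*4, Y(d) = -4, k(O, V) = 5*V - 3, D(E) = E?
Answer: 9025/64 ≈ 141.02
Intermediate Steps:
k(O, V) = -3 + 5*V
m = 12 (m = (-4 + 7)*4 = 3*4 = 12)
U(M) = 1/(2*M) (U(M) = 1/(M + M) = 1/(2*M))
(m + U(D(-4)))² = (12 + (½)/(-4))² = (12 + (½)*(-¼))² = (12 - ⅛)² = (95/8)² = 9025/64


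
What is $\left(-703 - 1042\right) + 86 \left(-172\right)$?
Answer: $-16537$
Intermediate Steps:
$\left(-703 - 1042\right) + 86 \left(-172\right) = -1745 - 14792 = -16537$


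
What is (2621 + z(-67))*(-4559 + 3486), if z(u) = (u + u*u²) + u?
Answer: 320050148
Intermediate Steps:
z(u) = u³ + 2*u (z(u) = (u + u³) + u = u³ + 2*u)
(2621 + z(-67))*(-4559 + 3486) = (2621 - 67*(2 + (-67)²))*(-4559 + 3486) = (2621 - 67*(2 + 4489))*(-1073) = (2621 - 67*4491)*(-1073) = (2621 - 300897)*(-1073) = -298276*(-1073) = 320050148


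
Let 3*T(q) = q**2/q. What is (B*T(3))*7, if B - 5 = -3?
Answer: 14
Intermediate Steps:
B = 2 (B = 5 - 3 = 2)
T(q) = q/3 (T(q) = (q**2/q)/3 = q/3)
(B*T(3))*7 = (2*((1/3)*3))*7 = (2*1)*7 = 2*7 = 14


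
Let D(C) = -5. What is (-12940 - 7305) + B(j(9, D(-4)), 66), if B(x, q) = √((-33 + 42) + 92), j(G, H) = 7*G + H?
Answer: -20245 + √101 ≈ -20235.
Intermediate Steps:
j(G, H) = H + 7*G
B(x, q) = √101 (B(x, q) = √(9 + 92) = √101)
(-12940 - 7305) + B(j(9, D(-4)), 66) = (-12940 - 7305) + √101 = -20245 + √101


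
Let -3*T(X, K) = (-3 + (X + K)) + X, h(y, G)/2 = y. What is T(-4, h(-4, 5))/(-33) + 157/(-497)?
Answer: -24986/49203 ≈ -0.50781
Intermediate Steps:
h(y, G) = 2*y
T(X, K) = 1 - 2*X/3 - K/3 (T(X, K) = -((-3 + (X + K)) + X)/3 = -((-3 + (K + X)) + X)/3 = -((-3 + K + X) + X)/3 = -(-3 + K + 2*X)/3 = 1 - 2*X/3 - K/3)
T(-4, h(-4, 5))/(-33) + 157/(-497) = (1 - 2/3*(-4) - 2*(-4)/3)/(-33) + 157/(-497) = (1 + 8/3 - 1/3*(-8))*(-1/33) + 157*(-1/497) = (1 + 8/3 + 8/3)*(-1/33) - 157/497 = (19/3)*(-1/33) - 157/497 = -19/99 - 157/497 = -24986/49203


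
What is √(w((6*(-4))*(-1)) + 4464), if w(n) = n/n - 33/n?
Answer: √71418/4 ≈ 66.810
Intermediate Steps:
w(n) = 1 - 33/n
√(w((6*(-4))*(-1)) + 4464) = √((-33 + (6*(-4))*(-1))/(((6*(-4))*(-1))) + 4464) = √((-33 - 24*(-1))/((-24*(-1))) + 4464) = √((-33 + 24)/24 + 4464) = √((1/24)*(-9) + 4464) = √(-3/8 + 4464) = √(35709/8) = √71418/4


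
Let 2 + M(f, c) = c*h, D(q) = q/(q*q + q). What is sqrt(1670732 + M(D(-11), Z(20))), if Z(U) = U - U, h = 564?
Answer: sqrt(1670730) ≈ 1292.6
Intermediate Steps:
D(q) = q/(q + q**2) (D(q) = q/(q**2 + q) = q/(q + q**2))
Z(U) = 0
M(f, c) = -2 + 564*c (M(f, c) = -2 + c*564 = -2 + 564*c)
sqrt(1670732 + M(D(-11), Z(20))) = sqrt(1670732 + (-2 + 564*0)) = sqrt(1670732 + (-2 + 0)) = sqrt(1670732 - 2) = sqrt(1670730)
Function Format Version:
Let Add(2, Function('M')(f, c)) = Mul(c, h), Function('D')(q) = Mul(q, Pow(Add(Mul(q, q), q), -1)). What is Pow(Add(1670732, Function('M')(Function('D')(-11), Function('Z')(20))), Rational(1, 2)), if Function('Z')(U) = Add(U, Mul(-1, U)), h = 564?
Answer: Pow(1670730, Rational(1, 2)) ≈ 1292.6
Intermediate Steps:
Function('D')(q) = Mul(q, Pow(Add(q, Pow(q, 2)), -1)) (Function('D')(q) = Mul(q, Pow(Add(Pow(q, 2), q), -1)) = Mul(q, Pow(Add(q, Pow(q, 2)), -1)))
Function('Z')(U) = 0
Function('M')(f, c) = Add(-2, Mul(564, c)) (Function('M')(f, c) = Add(-2, Mul(c, 564)) = Add(-2, Mul(564, c)))
Pow(Add(1670732, Function('M')(Function('D')(-11), Function('Z')(20))), Rational(1, 2)) = Pow(Add(1670732, Add(-2, Mul(564, 0))), Rational(1, 2)) = Pow(Add(1670732, Add(-2, 0)), Rational(1, 2)) = Pow(Add(1670732, -2), Rational(1, 2)) = Pow(1670730, Rational(1, 2))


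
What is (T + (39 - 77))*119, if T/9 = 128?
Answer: 132566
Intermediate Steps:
T = 1152 (T = 9*128 = 1152)
(T + (39 - 77))*119 = (1152 + (39 - 77))*119 = (1152 - 38)*119 = 1114*119 = 132566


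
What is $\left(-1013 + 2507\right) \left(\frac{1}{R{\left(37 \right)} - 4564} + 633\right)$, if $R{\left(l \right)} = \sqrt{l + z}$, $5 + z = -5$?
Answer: $\frac{19699031094822}{20830069} - \frac{4482 \sqrt{3}}{20830069} \approx 9.457 \cdot 10^{5}$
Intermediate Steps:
$z = -10$ ($z = -5 - 5 = -10$)
$R{\left(l \right)} = \sqrt{-10 + l}$ ($R{\left(l \right)} = \sqrt{l - 10} = \sqrt{-10 + l}$)
$\left(-1013 + 2507\right) \left(\frac{1}{R{\left(37 \right)} - 4564} + 633\right) = \left(-1013 + 2507\right) \left(\frac{1}{\sqrt{-10 + 37} - 4564} + 633\right) = 1494 \left(\frac{1}{\sqrt{27} - 4564} + 633\right) = 1494 \left(\frac{1}{3 \sqrt{3} - 4564} + 633\right) = 1494 \left(\frac{1}{-4564 + 3 \sqrt{3}} + 633\right) = 1494 \left(633 + \frac{1}{-4564 + 3 \sqrt{3}}\right) = 945702 + \frac{1494}{-4564 + 3 \sqrt{3}}$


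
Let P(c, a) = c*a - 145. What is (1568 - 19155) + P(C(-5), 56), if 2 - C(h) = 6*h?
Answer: -15940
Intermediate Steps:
C(h) = 2 - 6*h
P(c, a) = -145 + a*c (P(c, a) = a*c - 145 = -145 + a*c)
(1568 - 19155) + P(C(-5), 56) = (1568 - 19155) + (-145 + 56*(2 - 6*(-5))) = -17587 + (-145 + 56*(2 + 30)) = -17587 + (-145 + 56*32) = -17587 + (-145 + 1792) = -17587 + 1647 = -15940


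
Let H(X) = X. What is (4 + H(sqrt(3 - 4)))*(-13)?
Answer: -52 - 13*I ≈ -52.0 - 13.0*I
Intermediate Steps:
(4 + H(sqrt(3 - 4)))*(-13) = (4 + sqrt(3 - 4))*(-13) = (4 + sqrt(-1))*(-13) = (4 + I)*(-13) = -52 - 13*I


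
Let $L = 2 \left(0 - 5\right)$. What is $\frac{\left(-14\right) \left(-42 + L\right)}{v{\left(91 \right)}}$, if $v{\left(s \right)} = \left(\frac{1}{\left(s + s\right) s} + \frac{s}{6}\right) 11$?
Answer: $\frac{18085704}{4144657} \approx 4.3636$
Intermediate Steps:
$L = -10$ ($L = 2 \left(-5\right) = -10$)
$v{\left(s \right)} = \frac{11}{2 s^{2}} + \frac{11 s}{6}$ ($v{\left(s \right)} = \left(\frac{1}{2 s s} + s \frac{1}{6}\right) 11 = \left(\frac{\frac{1}{2} \frac{1}{s}}{s} + \frac{s}{6}\right) 11 = \left(\frac{1}{2 s^{2}} + \frac{s}{6}\right) 11 = \frac{11}{2 s^{2}} + \frac{11 s}{6}$)
$\frac{\left(-14\right) \left(-42 + L\right)}{v{\left(91 \right)}} = \frac{\left(-14\right) \left(-42 - 10\right)}{\frac{11}{6} \cdot \frac{1}{8281} \left(3 + 91^{3}\right)} = \frac{\left(-14\right) \left(-52\right)}{\frac{11}{6} \cdot \frac{1}{8281} \left(3 + 753571\right)} = \frac{728}{\frac{11}{6} \cdot \frac{1}{8281} \cdot 753574} = \frac{728}{\frac{4144657}{24843}} = 728 \cdot \frac{24843}{4144657} = \frac{18085704}{4144657}$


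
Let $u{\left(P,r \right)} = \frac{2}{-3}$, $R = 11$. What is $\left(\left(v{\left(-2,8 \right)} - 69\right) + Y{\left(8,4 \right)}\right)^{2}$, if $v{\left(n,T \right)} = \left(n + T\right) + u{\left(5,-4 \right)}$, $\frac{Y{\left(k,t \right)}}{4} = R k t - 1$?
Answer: $\frac{16168441}{9} \approx 1.7965 \cdot 10^{6}$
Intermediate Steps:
$u{\left(P,r \right)} = - \frac{2}{3}$ ($u{\left(P,r \right)} = 2 \left(- \frac{1}{3}\right) = - \frac{2}{3}$)
$Y{\left(k,t \right)} = -4 + 44 k t$ ($Y{\left(k,t \right)} = 4 \left(11 k t - 1\right) = 4 \left(-1 + 11 k t\right) = -4 + 44 k t$)
$v{\left(n,T \right)} = - \frac{2}{3} + T + n$ ($v{\left(n,T \right)} = \left(n + T\right) - \frac{2}{3} = \left(T + n\right) - \frac{2}{3} = - \frac{2}{3} + T + n$)
$\left(\left(v{\left(-2,8 \right)} - 69\right) + Y{\left(8,4 \right)}\right)^{2} = \left(\left(\left(- \frac{2}{3} + 8 - 2\right) - 69\right) - \left(4 - 1408\right)\right)^{2} = \left(\left(\frac{16}{3} - 69\right) + \left(-4 + 1408\right)\right)^{2} = \left(- \frac{191}{3} + 1404\right)^{2} = \left(\frac{4021}{3}\right)^{2} = \frac{16168441}{9}$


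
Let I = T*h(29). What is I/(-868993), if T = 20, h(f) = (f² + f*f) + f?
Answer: -34220/868993 ≈ -0.039379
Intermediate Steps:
h(f) = f + 2*f² (h(f) = (f² + f²) + f = 2*f² + f = f + 2*f²)
I = 34220 (I = 20*(29*(1 + 2*29)) = 20*(29*(1 + 58)) = 20*(29*59) = 20*1711 = 34220)
I/(-868993) = 34220/(-868993) = 34220*(-1/868993) = -34220/868993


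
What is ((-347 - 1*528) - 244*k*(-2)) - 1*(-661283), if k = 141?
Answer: 729216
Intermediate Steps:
((-347 - 1*528) - 244*k*(-2)) - 1*(-661283) = ((-347 - 1*528) - 34404*(-2)) - 1*(-661283) = ((-347 - 528) - 244*(-282)) + 661283 = (-875 + 68808) + 661283 = 67933 + 661283 = 729216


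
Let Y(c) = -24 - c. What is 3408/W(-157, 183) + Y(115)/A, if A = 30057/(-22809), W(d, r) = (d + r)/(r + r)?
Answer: 6262228237/130247 ≈ 48080.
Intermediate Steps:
W(d, r) = (d + r)/(2*r) (W(d, r) = (d + r)/((2*r)) = (d + r)*(1/(2*r)) = (d + r)/(2*r))
A = -10019/7603 (A = 30057*(-1/22809) = -10019/7603 ≈ -1.3178)
3408/W(-157, 183) + Y(115)/A = 3408/(((½)*(-157 + 183)/183)) + (-24 - 1*115)/(-10019/7603) = 3408/(((½)*(1/183)*26)) + (-24 - 115)*(-7603/10019) = 3408/(13/183) - 139*(-7603/10019) = 3408*(183/13) + 1056817/10019 = 623664/13 + 1056817/10019 = 6262228237/130247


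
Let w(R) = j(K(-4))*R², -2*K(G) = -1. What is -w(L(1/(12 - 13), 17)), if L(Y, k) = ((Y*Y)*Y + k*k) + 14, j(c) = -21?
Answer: 1915284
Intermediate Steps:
K(G) = ½ (K(G) = -½*(-1) = ½)
L(Y, k) = 14 + Y³ + k² (L(Y, k) = (Y²*Y + k²) + 14 = (Y³ + k²) + 14 = 14 + Y³ + k²)
w(R) = -21*R²
-w(L(1/(12 - 13), 17)) = -(-21)*(14 + (1/(12 - 13))³ + 17²)² = -(-21)*(14 + (1/(-1))³ + 289)² = -(-21)*(14 + (-1)³ + 289)² = -(-21)*(14 - 1 + 289)² = -(-21)*302² = -(-21)*91204 = -1*(-1915284) = 1915284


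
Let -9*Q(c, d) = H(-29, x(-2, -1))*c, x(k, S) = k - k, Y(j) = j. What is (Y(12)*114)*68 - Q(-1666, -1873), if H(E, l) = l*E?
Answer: 93024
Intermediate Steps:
x(k, S) = 0
H(E, l) = E*l
Q(c, d) = 0 (Q(c, d) = -(-29*0)*c/9 = -0*c = -⅑*0 = 0)
(Y(12)*114)*68 - Q(-1666, -1873) = (12*114)*68 - 1*0 = 1368*68 + 0 = 93024 + 0 = 93024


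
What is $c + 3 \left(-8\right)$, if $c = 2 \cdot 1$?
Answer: $-22$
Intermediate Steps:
$c = 2$
$c + 3 \left(-8\right) = 2 + 3 \left(-8\right) = 2 - 24 = -22$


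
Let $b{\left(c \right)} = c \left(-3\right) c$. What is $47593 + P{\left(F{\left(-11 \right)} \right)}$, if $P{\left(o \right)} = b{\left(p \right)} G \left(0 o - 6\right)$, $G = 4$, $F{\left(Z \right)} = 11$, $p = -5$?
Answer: $49393$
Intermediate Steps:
$b{\left(c \right)} = - 3 c^{2}$ ($b{\left(c \right)} = - 3 c c = - 3 c^{2}$)
$P{\left(o \right)} = 1800$ ($P{\left(o \right)} = - 3 \left(-5\right)^{2} \cdot 4 \left(0 o - 6\right) = \left(-3\right) 25 \cdot 4 \left(0 - 6\right) = \left(-75\right) 4 \left(-6\right) = \left(-300\right) \left(-6\right) = 1800$)
$47593 + P{\left(F{\left(-11 \right)} \right)} = 47593 + 1800 = 49393$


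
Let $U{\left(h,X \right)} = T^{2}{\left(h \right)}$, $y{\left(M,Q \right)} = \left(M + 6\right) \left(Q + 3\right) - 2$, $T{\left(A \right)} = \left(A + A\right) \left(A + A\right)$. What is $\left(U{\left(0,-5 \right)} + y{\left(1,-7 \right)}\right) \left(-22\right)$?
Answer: $660$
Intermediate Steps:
$T{\left(A \right)} = 4 A^{2}$ ($T{\left(A \right)} = 2 A 2 A = 4 A^{2}$)
$y{\left(M,Q \right)} = -2 + \left(3 + Q\right) \left(6 + M\right)$ ($y{\left(M,Q \right)} = \left(6 + M\right) \left(3 + Q\right) - 2 = \left(3 + Q\right) \left(6 + M\right) - 2 = -2 + \left(3 + Q\right) \left(6 + M\right)$)
$U{\left(h,X \right)} = 16 h^{4}$ ($U{\left(h,X \right)} = \left(4 h^{2}\right)^{2} = 16 h^{4}$)
$\left(U{\left(0,-5 \right)} + y{\left(1,-7 \right)}\right) \left(-22\right) = \left(16 \cdot 0^{4} + \left(16 + 3 \cdot 1 + 6 \left(-7\right) + 1 \left(-7\right)\right)\right) \left(-22\right) = \left(16 \cdot 0 + \left(16 + 3 - 42 - 7\right)\right) \left(-22\right) = \left(0 - 30\right) \left(-22\right) = \left(-30\right) \left(-22\right) = 660$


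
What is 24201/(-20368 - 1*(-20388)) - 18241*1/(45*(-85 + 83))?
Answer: 254291/180 ≈ 1412.7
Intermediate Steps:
24201/(-20368 - 1*(-20388)) - 18241*1/(45*(-85 + 83)) = 24201/(-20368 + 20388) - 18241/(45*(-2)) = 24201/20 - 18241/(-90) = 24201*(1/20) - 18241*(-1/90) = 24201/20 + 18241/90 = 254291/180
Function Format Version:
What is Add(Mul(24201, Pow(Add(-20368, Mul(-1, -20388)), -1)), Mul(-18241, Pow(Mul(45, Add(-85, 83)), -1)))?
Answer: Rational(254291, 180) ≈ 1412.7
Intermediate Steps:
Add(Mul(24201, Pow(Add(-20368, Mul(-1, -20388)), -1)), Mul(-18241, Pow(Mul(45, Add(-85, 83)), -1))) = Add(Mul(24201, Pow(Add(-20368, 20388), -1)), Mul(-18241, Pow(Mul(45, -2), -1))) = Add(Mul(24201, Pow(20, -1)), Mul(-18241, Pow(-90, -1))) = Add(Mul(24201, Rational(1, 20)), Mul(-18241, Rational(-1, 90))) = Add(Rational(24201, 20), Rational(18241, 90)) = Rational(254291, 180)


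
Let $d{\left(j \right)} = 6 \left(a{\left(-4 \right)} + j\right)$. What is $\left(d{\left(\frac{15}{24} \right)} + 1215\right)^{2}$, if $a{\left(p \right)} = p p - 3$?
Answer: $\frac{26904969}{16} \approx 1.6816 \cdot 10^{6}$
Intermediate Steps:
$a{\left(p \right)} = -3 + p^{2}$ ($a{\left(p \right)} = p^{2} - 3 = -3 + p^{2}$)
$d{\left(j \right)} = 78 + 6 j$ ($d{\left(j \right)} = 6 \left(\left(-3 + \left(-4\right)^{2}\right) + j\right) = 6 \left(\left(-3 + 16\right) + j\right) = 6 \left(13 + j\right) = 78 + 6 j$)
$\left(d{\left(\frac{15}{24} \right)} + 1215\right)^{2} = \left(\left(78 + 6 \cdot \frac{15}{24}\right) + 1215\right)^{2} = \left(\left(78 + 6 \cdot 15 \cdot \frac{1}{24}\right) + 1215\right)^{2} = \left(\left(78 + 6 \cdot \frac{5}{8}\right) + 1215\right)^{2} = \left(\left(78 + \frac{15}{4}\right) + 1215\right)^{2} = \left(\frac{327}{4} + 1215\right)^{2} = \left(\frac{5187}{4}\right)^{2} = \frac{26904969}{16}$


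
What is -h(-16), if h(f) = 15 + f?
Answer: 1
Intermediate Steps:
-h(-16) = -(15 - 16) = -1*(-1) = 1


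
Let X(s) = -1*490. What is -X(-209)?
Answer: 490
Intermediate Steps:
X(s) = -490
-X(-209) = -1*(-490) = 490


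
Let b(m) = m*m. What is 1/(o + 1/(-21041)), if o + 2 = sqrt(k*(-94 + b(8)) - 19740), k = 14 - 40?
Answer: -885468403/8395811970649 - 1770894724*I*sqrt(1185)/8395811970649 ≈ -0.00010547 - 0.0072609*I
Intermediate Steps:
b(m) = m**2
k = -26
o = -2 + 4*I*sqrt(1185) (o = -2 + sqrt(-26*(-94 + 8**2) - 19740) = -2 + sqrt(-26*(-94 + 64) - 19740) = -2 + sqrt(-26*(-30) - 19740) = -2 + sqrt(780 - 19740) = -2 + sqrt(-18960) = -2 + 4*I*sqrt(1185) ≈ -2.0 + 137.7*I)
1/(o + 1/(-21041)) = 1/((-2 + 4*I*sqrt(1185)) + 1/(-21041)) = 1/((-2 + 4*I*sqrt(1185)) - 1/21041) = 1/(-42083/21041 + 4*I*sqrt(1185))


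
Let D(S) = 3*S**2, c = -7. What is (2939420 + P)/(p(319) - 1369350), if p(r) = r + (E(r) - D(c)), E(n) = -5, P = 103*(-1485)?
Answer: -2786465/1369183 ≈ -2.0351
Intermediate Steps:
P = -152955
p(r) = -152 + r (p(r) = r + (-5 - 3*(-7)**2) = r + (-5 - 3*49) = r + (-5 - 1*147) = r + (-5 - 147) = r - 152 = -152 + r)
(2939420 + P)/(p(319) - 1369350) = (2939420 - 152955)/((-152 + 319) - 1369350) = 2786465/(167 - 1369350) = 2786465/(-1369183) = 2786465*(-1/1369183) = -2786465/1369183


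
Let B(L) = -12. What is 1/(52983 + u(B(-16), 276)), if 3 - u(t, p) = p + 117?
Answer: 1/52593 ≈ 1.9014e-5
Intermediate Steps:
u(t, p) = -114 - p (u(t, p) = 3 - (p + 117) = 3 - (117 + p) = 3 + (-117 - p) = -114 - p)
1/(52983 + u(B(-16), 276)) = 1/(52983 + (-114 - 1*276)) = 1/(52983 + (-114 - 276)) = 1/(52983 - 390) = 1/52593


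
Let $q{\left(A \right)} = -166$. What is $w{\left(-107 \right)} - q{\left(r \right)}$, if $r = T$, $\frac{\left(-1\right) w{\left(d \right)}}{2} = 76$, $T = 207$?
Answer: $14$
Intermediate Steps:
$w{\left(d \right)} = -152$ ($w{\left(d \right)} = \left(-2\right) 76 = -152$)
$r = 207$
$w{\left(-107 \right)} - q{\left(r \right)} = -152 - -166 = -152 + 166 = 14$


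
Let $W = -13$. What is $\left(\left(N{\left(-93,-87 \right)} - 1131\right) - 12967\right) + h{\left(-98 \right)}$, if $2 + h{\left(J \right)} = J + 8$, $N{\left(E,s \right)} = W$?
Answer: $-14203$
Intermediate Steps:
$N{\left(E,s \right)} = -13$
$h{\left(J \right)} = 6 + J$ ($h{\left(J \right)} = -2 + \left(J + 8\right) = -2 + \left(8 + J\right) = 6 + J$)
$\left(\left(N{\left(-93,-87 \right)} - 1131\right) - 12967\right) + h{\left(-98 \right)} = \left(\left(-13 - 1131\right) - 12967\right) + \left(6 - 98\right) = \left(-1144 - 12967\right) - 92 = -14111 - 92 = -14203$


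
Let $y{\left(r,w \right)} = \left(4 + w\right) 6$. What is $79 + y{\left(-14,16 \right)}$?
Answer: $199$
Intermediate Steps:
$y{\left(r,w \right)} = 24 + 6 w$
$79 + y{\left(-14,16 \right)} = 79 + \left(24 + 6 \cdot 16\right) = 79 + \left(24 + 96\right) = 79 + 120 = 199$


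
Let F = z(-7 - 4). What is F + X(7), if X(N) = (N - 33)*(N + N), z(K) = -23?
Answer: -387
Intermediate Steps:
F = -23
X(N) = 2*N*(-33 + N) (X(N) = (-33 + N)*(2*N) = 2*N*(-33 + N))
F + X(7) = -23 + 2*7*(-33 + 7) = -23 + 2*7*(-26) = -23 - 364 = -387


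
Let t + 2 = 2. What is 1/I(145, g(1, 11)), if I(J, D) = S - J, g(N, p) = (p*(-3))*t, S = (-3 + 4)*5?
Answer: -1/140 ≈ -0.0071429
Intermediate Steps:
t = 0 (t = -2 + 2 = 0)
S = 5 (S = 1*5 = 5)
g(N, p) = 0 (g(N, p) = (p*(-3))*0 = -3*p*0 = 0)
I(J, D) = 5 - J
1/I(145, g(1, 11)) = 1/(5 - 1*145) = 1/(5 - 145) = 1/(-140) = -1/140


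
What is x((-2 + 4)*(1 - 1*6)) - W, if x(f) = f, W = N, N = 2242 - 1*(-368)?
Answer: -2620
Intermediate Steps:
N = 2610 (N = 2242 + 368 = 2610)
W = 2610
x((-2 + 4)*(1 - 1*6)) - W = (-2 + 4)*(1 - 1*6) - 1*2610 = 2*(1 - 6) - 2610 = 2*(-5) - 2610 = -10 - 2610 = -2620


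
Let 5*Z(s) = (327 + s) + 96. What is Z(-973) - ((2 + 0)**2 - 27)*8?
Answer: 74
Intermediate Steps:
Z(s) = 423/5 + s/5 (Z(s) = ((327 + s) + 96)/5 = (423 + s)/5 = 423/5 + s/5)
Z(-973) - ((2 + 0)**2 - 27)*8 = (423/5 + (1/5)*(-973)) - ((2 + 0)**2 - 27)*8 = (423/5 - 973/5) - (2**2 - 27)*8 = -110 - (4 - 27)*8 = -110 - (-23)*8 = -110 - 1*(-184) = -110 + 184 = 74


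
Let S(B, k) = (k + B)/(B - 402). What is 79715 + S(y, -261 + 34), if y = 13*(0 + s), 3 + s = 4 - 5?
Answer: 36190889/454 ≈ 79716.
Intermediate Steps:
s = -4 (s = -3 + (4 - 5) = -3 - 1 = -4)
y = -52 (y = 13*(0 - 4) = 13*(-4) = -52)
S(B, k) = (B + k)/(-402 + B)
79715 + S(y, -261 + 34) = 79715 + (-52 + (-261 + 34))/(-402 - 52) = 79715 + (-52 - 227)/(-454) = 79715 - 1/454*(-279) = 79715 + 279/454 = 36190889/454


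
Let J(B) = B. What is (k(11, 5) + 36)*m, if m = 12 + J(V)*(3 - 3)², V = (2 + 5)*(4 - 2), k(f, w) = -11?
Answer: 300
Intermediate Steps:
V = 14 (V = 7*2 = 14)
m = 12 (m = 12 + 14*(3 - 3)² = 12 + 14*0² = 12 + 14*0 = 12 + 0 = 12)
(k(11, 5) + 36)*m = (-11 + 36)*12 = 25*12 = 300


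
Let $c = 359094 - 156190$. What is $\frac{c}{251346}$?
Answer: $\frac{101452}{125673} \approx 0.80727$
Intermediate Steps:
$c = 202904$ ($c = 359094 - 156190 = 202904$)
$\frac{c}{251346} = \frac{202904}{251346} = 202904 \cdot \frac{1}{251346} = \frac{101452}{125673}$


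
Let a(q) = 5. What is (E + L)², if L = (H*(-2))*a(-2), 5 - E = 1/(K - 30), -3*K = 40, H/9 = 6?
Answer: 4836785209/16900 ≈ 2.8620e+5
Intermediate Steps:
H = 54 (H = 9*6 = 54)
K = -40/3 (K = -⅓*40 = -40/3 ≈ -13.333)
E = 653/130 (E = 5 - 1/(-40/3 - 30) = 5 - 1/(-130/3) = 5 - 1*(-3/130) = 5 + 3/130 = 653/130 ≈ 5.0231)
L = -540 (L = (54*(-2))*5 = -108*5 = -540)
(E + L)² = (653/130 - 540)² = (-69547/130)² = 4836785209/16900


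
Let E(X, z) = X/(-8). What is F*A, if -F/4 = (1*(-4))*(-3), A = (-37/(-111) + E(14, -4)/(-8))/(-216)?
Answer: 53/432 ≈ 0.12269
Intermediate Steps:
E(X, z) = -X/8 (E(X, z) = X*(-1/8) = -X/8)
A = -53/20736 (A = (-37/(-111) - 1/8*14/(-8))/(-216) = (-37*(-1/111) - 7/4*(-1/8))*(-1/216) = (1/3 + 7/32)*(-1/216) = (53/96)*(-1/216) = -53/20736 ≈ -0.0025559)
F = -48 (F = -4*1*(-4)*(-3) = -(-16)*(-3) = -4*12 = -48)
F*A = -48*(-53/20736) = 53/432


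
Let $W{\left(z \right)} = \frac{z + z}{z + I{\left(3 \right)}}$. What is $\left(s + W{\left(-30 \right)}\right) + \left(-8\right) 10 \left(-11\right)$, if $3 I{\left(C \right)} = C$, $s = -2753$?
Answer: $- \frac{54257}{29} \approx -1870.9$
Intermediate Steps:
$I{\left(C \right)} = \frac{C}{3}$
$W{\left(z \right)} = \frac{2 z}{1 + z}$ ($W{\left(z \right)} = \frac{z + z}{z + \frac{1}{3} \cdot 3} = \frac{2 z}{z + 1} = \frac{2 z}{1 + z}$)
$\left(s + W{\left(-30 \right)}\right) + \left(-8\right) 10 \left(-11\right) = \left(-2753 + 2 \left(-30\right) \frac{1}{1 - 30}\right) + \left(-8\right) 10 \left(-11\right) = \left(-2753 + 2 \left(-30\right) \frac{1}{-29}\right) - -880 = \left(-2753 + 2 \left(-30\right) \left(- \frac{1}{29}\right)\right) + 880 = \left(-2753 + \frac{60}{29}\right) + 880 = - \frac{79777}{29} + 880 = - \frac{54257}{29}$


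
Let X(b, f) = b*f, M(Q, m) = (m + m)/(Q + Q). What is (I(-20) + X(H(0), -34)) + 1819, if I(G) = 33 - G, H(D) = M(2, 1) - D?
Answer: 1855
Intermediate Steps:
M(Q, m) = m/Q (M(Q, m) = (2*m)/((2*Q)) = (2*m)*(1/(2*Q)) = m/Q)
H(D) = ½ - D (H(D) = 1/2 - D = 1*(½) - D = ½ - D)
(I(-20) + X(H(0), -34)) + 1819 = ((33 - 1*(-20)) + (½ - 1*0)*(-34)) + 1819 = ((33 + 20) + (½ + 0)*(-34)) + 1819 = (53 + (½)*(-34)) + 1819 = (53 - 17) + 1819 = 36 + 1819 = 1855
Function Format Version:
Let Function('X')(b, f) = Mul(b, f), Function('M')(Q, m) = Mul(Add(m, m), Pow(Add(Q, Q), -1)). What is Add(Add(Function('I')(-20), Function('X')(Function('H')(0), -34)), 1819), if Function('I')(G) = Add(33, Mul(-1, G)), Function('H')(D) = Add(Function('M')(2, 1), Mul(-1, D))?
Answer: 1855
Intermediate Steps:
Function('M')(Q, m) = Mul(m, Pow(Q, -1)) (Function('M')(Q, m) = Mul(Mul(2, m), Pow(Mul(2, Q), -1)) = Mul(Mul(2, m), Mul(Rational(1, 2), Pow(Q, -1))) = Mul(m, Pow(Q, -1)))
Function('H')(D) = Add(Rational(1, 2), Mul(-1, D)) (Function('H')(D) = Add(Mul(1, Pow(2, -1)), Mul(-1, D)) = Add(Mul(1, Rational(1, 2)), Mul(-1, D)) = Add(Rational(1, 2), Mul(-1, D)))
Add(Add(Function('I')(-20), Function('X')(Function('H')(0), -34)), 1819) = Add(Add(Add(33, Mul(-1, -20)), Mul(Add(Rational(1, 2), Mul(-1, 0)), -34)), 1819) = Add(Add(Add(33, 20), Mul(Add(Rational(1, 2), 0), -34)), 1819) = Add(Add(53, Mul(Rational(1, 2), -34)), 1819) = Add(Add(53, -17), 1819) = Add(36, 1819) = 1855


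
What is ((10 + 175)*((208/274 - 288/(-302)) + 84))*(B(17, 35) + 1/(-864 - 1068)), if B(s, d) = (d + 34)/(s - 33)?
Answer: -2733399481975/39967284 ≈ -68391.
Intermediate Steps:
B(s, d) = (34 + d)/(-33 + s)
((10 + 175)*((208/274 - 288/(-302)) + 84))*(B(17, 35) + 1/(-864 - 1068)) = ((10 + 175)*((208/274 - 288/(-302)) + 84))*((34 + 35)/(-33 + 17) + 1/(-864 - 1068)) = (185*((208*(1/274) - 288*(-1/302)) + 84))*(69/(-16) + 1/(-1932)) = (185*((104/137 + 144/151) + 84))*(-1/16*69 - 1/1932) = (185*(35432/20687 + 84))*(-69/16 - 1/1932) = (185*(1773140/20687))*(-33331/7728) = (328030900/20687)*(-33331/7728) = -2733399481975/39967284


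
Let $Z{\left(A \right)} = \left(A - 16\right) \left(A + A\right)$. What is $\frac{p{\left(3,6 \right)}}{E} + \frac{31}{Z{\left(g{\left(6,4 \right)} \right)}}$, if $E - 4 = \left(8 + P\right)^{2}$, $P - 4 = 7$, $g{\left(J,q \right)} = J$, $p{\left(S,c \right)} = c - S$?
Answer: $- \frac{2191}{8760} \approx -0.25011$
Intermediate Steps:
$P = 11$ ($P = 4 + 7 = 11$)
$E = 365$ ($E = 4 + \left(8 + 11\right)^{2} = 4 + 19^{2} = 4 + 361 = 365$)
$Z{\left(A \right)} = 2 A \left(-16 + A\right)$ ($Z{\left(A \right)} = \left(-16 + A\right) 2 A = 2 A \left(-16 + A\right)$)
$\frac{p{\left(3,6 \right)}}{E} + \frac{31}{Z{\left(g{\left(6,4 \right)} \right)}} = \frac{6 - 3}{365} + \frac{31}{2 \cdot 6 \left(-16 + 6\right)} = \left(6 - 3\right) \frac{1}{365} + \frac{31}{2 \cdot 6 \left(-10\right)} = 3 \cdot \frac{1}{365} + \frac{31}{-120} = \frac{3}{365} + 31 \left(- \frac{1}{120}\right) = \frac{3}{365} - \frac{31}{120} = - \frac{2191}{8760}$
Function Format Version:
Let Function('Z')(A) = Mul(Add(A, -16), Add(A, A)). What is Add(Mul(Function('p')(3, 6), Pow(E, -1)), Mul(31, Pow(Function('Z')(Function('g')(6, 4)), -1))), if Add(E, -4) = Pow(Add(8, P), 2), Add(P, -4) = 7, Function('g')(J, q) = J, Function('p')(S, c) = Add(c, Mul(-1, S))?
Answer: Rational(-2191, 8760) ≈ -0.25011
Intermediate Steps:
P = 11 (P = Add(4, 7) = 11)
E = 365 (E = Add(4, Pow(Add(8, 11), 2)) = Add(4, Pow(19, 2)) = Add(4, 361) = 365)
Function('Z')(A) = Mul(2, A, Add(-16, A)) (Function('Z')(A) = Mul(Add(-16, A), Mul(2, A)) = Mul(2, A, Add(-16, A)))
Add(Mul(Function('p')(3, 6), Pow(E, -1)), Mul(31, Pow(Function('Z')(Function('g')(6, 4)), -1))) = Add(Mul(Add(6, Mul(-1, 3)), Pow(365, -1)), Mul(31, Pow(Mul(2, 6, Add(-16, 6)), -1))) = Add(Mul(Add(6, -3), Rational(1, 365)), Mul(31, Pow(Mul(2, 6, -10), -1))) = Add(Mul(3, Rational(1, 365)), Mul(31, Pow(-120, -1))) = Add(Rational(3, 365), Mul(31, Rational(-1, 120))) = Add(Rational(3, 365), Rational(-31, 120)) = Rational(-2191, 8760)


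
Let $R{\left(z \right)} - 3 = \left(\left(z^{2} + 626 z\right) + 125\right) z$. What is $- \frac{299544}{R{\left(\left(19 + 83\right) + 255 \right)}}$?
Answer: $- \frac{99848}{41775665} \approx -0.0023901$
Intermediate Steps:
$R{\left(z \right)} = 3 + z \left(125 + z^{2} + 626 z\right)$ ($R{\left(z \right)} = 3 + \left(\left(z^{2} + 626 z\right) + 125\right) z = 3 + \left(125 + z^{2} + 626 z\right) z = 3 + z \left(125 + z^{2} + 626 z\right)$)
$- \frac{299544}{R{\left(\left(19 + 83\right) + 255 \right)}} = - \frac{299544}{3 + \left(\left(19 + 83\right) + 255\right)^{3} + 125 \left(\left(19 + 83\right) + 255\right) + 626 \left(\left(19 + 83\right) + 255\right)^{2}} = - \frac{299544}{3 + \left(102 + 255\right)^{3} + 125 \left(102 + 255\right) + 626 \left(102 + 255\right)^{2}} = - \frac{299544}{3 + 357^{3} + 125 \cdot 357 + 626 \cdot 357^{2}} = - \frac{299544}{3 + 45499293 + 44625 + 626 \cdot 127449} = - \frac{299544}{3 + 45499293 + 44625 + 79783074} = - \frac{299544}{125326995} = \left(-299544\right) \frac{1}{125326995} = - \frac{99848}{41775665}$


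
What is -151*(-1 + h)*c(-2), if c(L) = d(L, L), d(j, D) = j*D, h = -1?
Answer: 1208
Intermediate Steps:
d(j, D) = D*j
c(L) = L**2 (c(L) = L*L = L**2)
-151*(-1 + h)*c(-2) = -151*(-1 - 1)*(-2)**2 = -(-302)*4 = -151*(-8) = 1208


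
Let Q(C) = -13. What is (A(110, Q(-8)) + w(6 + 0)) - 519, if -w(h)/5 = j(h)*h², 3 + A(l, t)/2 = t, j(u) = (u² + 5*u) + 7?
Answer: -13691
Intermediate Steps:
j(u) = 7 + u² + 5*u
A(l, t) = -6 + 2*t
w(h) = -5*h²*(7 + h² + 5*h) (w(h) = -5*(7 + h² + 5*h)*h² = -5*h²*(7 + h² + 5*h))
(A(110, Q(-8)) + w(6 + 0)) - 519 = ((-6 + 2*(-13)) + 5*(6 + 0)²*(-7 - (6 + 0)² - 5*(6 + 0))) - 519 = ((-6 - 26) + 5*6²*(-7 - 1*6² - 5*6)) - 519 = (-32 + 5*36*(-7 - 1*36 - 30)) - 519 = (-32 + 5*36*(-7 - 36 - 30)) - 519 = (-32 + 5*36*(-73)) - 519 = (-32 - 13140) - 519 = -13172 - 519 = -13691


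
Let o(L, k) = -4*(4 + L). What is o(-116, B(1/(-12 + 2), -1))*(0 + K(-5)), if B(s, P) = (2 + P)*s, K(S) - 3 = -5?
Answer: -896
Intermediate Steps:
K(S) = -2 (K(S) = 3 - 5 = -2)
B(s, P) = s*(2 + P)
o(L, k) = -16 - 4*L
o(-116, B(1/(-12 + 2), -1))*(0 + K(-5)) = (-16 - 4*(-116))*(0 - 2) = (-16 + 464)*(-2) = 448*(-2) = -896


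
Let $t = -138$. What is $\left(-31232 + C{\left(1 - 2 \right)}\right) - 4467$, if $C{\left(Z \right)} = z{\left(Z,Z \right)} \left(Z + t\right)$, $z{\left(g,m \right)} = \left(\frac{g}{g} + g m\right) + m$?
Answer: $-35838$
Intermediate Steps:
$z{\left(g,m \right)} = 1 + m + g m$ ($z{\left(g,m \right)} = \left(1 + g m\right) + m = 1 + m + g m$)
$C{\left(Z \right)} = \left(-138 + Z\right) \left(1 + Z + Z^{2}\right)$ ($C{\left(Z \right)} = \left(1 + Z + Z Z\right) \left(Z - 138\right) = \left(1 + Z + Z^{2}\right) \left(-138 + Z\right) = \left(-138 + Z\right) \left(1 + Z + Z^{2}\right)$)
$\left(-31232 + C{\left(1 - 2 \right)}\right) - 4467 = \left(-31232 + \left(-138 + \left(1 - 2\right)\right) \left(1 + \left(1 - 2\right) + \left(1 - 2\right)^{2}\right)\right) - 4467 = \left(-31232 + \left(-138 - 1\right) \left(1 - 1 + \left(-1\right)^{2}\right)\right) - 4467 = \left(-31232 - 139 \left(1 - 1 + 1\right)\right) - 4467 = \left(-31232 - 139\right) - 4467 = -31371 - 4467 = -35838$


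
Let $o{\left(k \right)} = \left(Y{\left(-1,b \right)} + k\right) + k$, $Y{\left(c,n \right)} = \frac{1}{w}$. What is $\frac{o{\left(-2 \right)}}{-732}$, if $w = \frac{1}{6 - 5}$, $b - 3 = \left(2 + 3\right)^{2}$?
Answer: $\frac{1}{244} \approx 0.0040984$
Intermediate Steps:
$b = 28$ ($b = 3 + \left(2 + 3\right)^{2} = 3 + 5^{2} = 3 + 25 = 28$)
$w = 1$ ($w = 1^{-1} = 1$)
$Y{\left(c,n \right)} = 1$ ($Y{\left(c,n \right)} = 1^{-1} = 1$)
$o{\left(k \right)} = 1 + 2 k$ ($o{\left(k \right)} = \left(1 + k\right) + k = 1 + 2 k$)
$\frac{o{\left(-2 \right)}}{-732} = \frac{1 + 2 \left(-2\right)}{-732} = \left(1 - 4\right) \left(- \frac{1}{732}\right) = \left(-3\right) \left(- \frac{1}{732}\right) = \frac{1}{244}$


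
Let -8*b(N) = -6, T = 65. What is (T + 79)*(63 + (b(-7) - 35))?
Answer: 4140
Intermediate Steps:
b(N) = 3/4 (b(N) = -1/8*(-6) = 3/4)
(T + 79)*(63 + (b(-7) - 35)) = (65 + 79)*(63 + (3/4 - 35)) = 144*(63 - 137/4) = 144*(115/4) = 4140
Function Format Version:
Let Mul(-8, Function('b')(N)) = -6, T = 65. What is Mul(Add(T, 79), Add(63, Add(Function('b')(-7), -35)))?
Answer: 4140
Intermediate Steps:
Function('b')(N) = Rational(3, 4) (Function('b')(N) = Mul(Rational(-1, 8), -6) = Rational(3, 4))
Mul(Add(T, 79), Add(63, Add(Function('b')(-7), -35))) = Mul(Add(65, 79), Add(63, Add(Rational(3, 4), -35))) = Mul(144, Add(63, Rational(-137, 4))) = Mul(144, Rational(115, 4)) = 4140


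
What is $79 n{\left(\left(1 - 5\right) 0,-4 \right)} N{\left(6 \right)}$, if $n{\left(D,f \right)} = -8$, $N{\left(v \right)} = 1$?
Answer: $-632$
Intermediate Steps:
$79 n{\left(\left(1 - 5\right) 0,-4 \right)} N{\left(6 \right)} = 79 \left(-8\right) 1 = \left(-632\right) 1 = -632$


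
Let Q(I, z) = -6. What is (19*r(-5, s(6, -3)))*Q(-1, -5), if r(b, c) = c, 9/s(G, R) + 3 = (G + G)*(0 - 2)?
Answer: 38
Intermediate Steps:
s(G, R) = 9/(-3 - 4*G) (s(G, R) = 9/(-3 + (G + G)*(0 - 2)) = 9/(-3 + (2*G)*(-2)) = 9/(-3 - 4*G))
(19*r(-5, s(6, -3)))*Q(-1, -5) = (19*(-9/(3 + 4*6)))*(-6) = (19*(-9/(3 + 24)))*(-6) = (19*(-9/27))*(-6) = (19*(-9*1/27))*(-6) = (19*(-⅓))*(-6) = -19/3*(-6) = 38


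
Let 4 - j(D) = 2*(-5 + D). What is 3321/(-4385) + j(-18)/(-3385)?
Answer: -2292167/2968645 ≈ -0.77213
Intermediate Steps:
j(D) = 14 - 2*D (j(D) = 4 - 2*(-5 + D) = 4 - (-10 + 2*D) = 4 + (10 - 2*D) = 14 - 2*D)
3321/(-4385) + j(-18)/(-3385) = 3321/(-4385) + (14 - 2*(-18))/(-3385) = 3321*(-1/4385) + (14 + 36)*(-1/3385) = -3321/4385 + 50*(-1/3385) = -3321/4385 - 10/677 = -2292167/2968645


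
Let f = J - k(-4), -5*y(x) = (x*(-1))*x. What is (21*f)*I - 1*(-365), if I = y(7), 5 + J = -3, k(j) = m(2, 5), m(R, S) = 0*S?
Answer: -6407/5 ≈ -1281.4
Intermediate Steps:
m(R, S) = 0
k(j) = 0
J = -8 (J = -5 - 3 = -8)
y(x) = x²/5 (y(x) = -x*(-1)*x/5 = -(-x)*x/5 = -(-1)*x²/5 = x²/5)
I = 49/5 (I = (⅕)*7² = (⅕)*49 = 49/5 ≈ 9.8000)
f = -8 (f = -8 - 1*0 = -8 + 0 = -8)
(21*f)*I - 1*(-365) = (21*(-8))*(49/5) - 1*(-365) = -168*49/5 + 365 = -8232/5 + 365 = -6407/5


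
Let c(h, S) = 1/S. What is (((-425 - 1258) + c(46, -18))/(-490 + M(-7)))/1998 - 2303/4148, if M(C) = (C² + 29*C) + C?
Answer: -3362091952/6069707217 ≈ -0.55391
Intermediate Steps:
M(C) = C² + 30*C
(((-425 - 1258) + c(46, -18))/(-490 + M(-7)))/1998 - 2303/4148 = (((-425 - 1258) + 1/(-18))/(-490 - 7*(30 - 7)))/1998 - 2303/4148 = ((-1683 - 1/18)/(-490 - 7*23))*(1/1998) - 2303*1/4148 = -30295/(18*(-490 - 161))*(1/1998) - 2303/4148 = -30295/18/(-651)*(1/1998) - 2303/4148 = -30295/18*(-1/651)*(1/1998) - 2303/4148 = (30295/11718)*(1/1998) - 2303/4148 = 30295/23412564 - 2303/4148 = -3362091952/6069707217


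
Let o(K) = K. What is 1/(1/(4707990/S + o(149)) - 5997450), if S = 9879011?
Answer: -1476680629/8856318228517039 ≈ -1.6674e-7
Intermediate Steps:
1/(1/(4707990/S + o(149)) - 5997450) = 1/(1/(4707990/9879011 + 149) - 5997450) = 1/(1/(1476680629/9879011) - 5997450) = 1/(9879011/1476680629 - 5997450) = 1/(-8856318228517039/1476680629) = -1476680629/8856318228517039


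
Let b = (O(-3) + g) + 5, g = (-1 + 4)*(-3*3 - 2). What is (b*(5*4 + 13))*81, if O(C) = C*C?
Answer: -50787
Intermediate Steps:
O(C) = C²
g = -33 (g = 3*(-9 - 2) = 3*(-11) = -33)
b = -19 (b = ((-3)² - 33) + 5 = (9 - 33) + 5 = -24 + 5 = -19)
(b*(5*4 + 13))*81 = -19*(5*4 + 13)*81 = -19*(20 + 13)*81 = -19*33*81 = -627*81 = -50787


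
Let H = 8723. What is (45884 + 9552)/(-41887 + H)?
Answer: -13859/8291 ≈ -1.6716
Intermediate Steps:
(45884 + 9552)/(-41887 + H) = (45884 + 9552)/(-41887 + 8723) = 55436/(-33164) = 55436*(-1/33164) = -13859/8291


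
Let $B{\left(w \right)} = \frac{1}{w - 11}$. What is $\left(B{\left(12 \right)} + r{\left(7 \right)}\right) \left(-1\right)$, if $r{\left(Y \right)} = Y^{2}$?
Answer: $-50$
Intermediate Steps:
$B{\left(w \right)} = \frac{1}{-11 + w}$
$\left(B{\left(12 \right)} + r{\left(7 \right)}\right) \left(-1\right) = \left(\frac{1}{-11 + 12} + 7^{2}\right) \left(-1\right) = \left(1^{-1} + 49\right) \left(-1\right) = \left(1 + 49\right) \left(-1\right) = 50 \left(-1\right) = -50$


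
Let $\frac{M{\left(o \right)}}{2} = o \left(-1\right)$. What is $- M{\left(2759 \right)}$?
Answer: $5518$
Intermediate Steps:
$M{\left(o \right)} = - 2 o$ ($M{\left(o \right)} = 2 o \left(-1\right) = 2 \left(- o\right) = - 2 o$)
$- M{\left(2759 \right)} = - \left(-2\right) 2759 = \left(-1\right) \left(-5518\right) = 5518$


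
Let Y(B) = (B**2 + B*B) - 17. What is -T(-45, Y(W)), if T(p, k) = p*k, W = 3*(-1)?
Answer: 45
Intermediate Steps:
W = -3
Y(B) = -17 + 2*B**2 (Y(B) = (B**2 + B**2) - 17 = 2*B**2 - 17 = -17 + 2*B**2)
T(p, k) = k*p
-T(-45, Y(W)) = -(-17 + 2*(-3)**2)*(-45) = -(-17 + 2*9)*(-45) = -(-17 + 18)*(-45) = -(-45) = -1*(-45) = 45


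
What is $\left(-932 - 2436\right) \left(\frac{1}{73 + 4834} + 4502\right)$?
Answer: $- \frac{74403548920}{4907} \approx -1.5163 \cdot 10^{7}$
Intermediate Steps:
$\left(-932 - 2436\right) \left(\frac{1}{73 + 4834} + 4502\right) = - 3368 \left(\frac{1}{4907} + 4502\right) = \left(-3368\right) \frac{22091315}{4907} = - \frac{74403548920}{4907}$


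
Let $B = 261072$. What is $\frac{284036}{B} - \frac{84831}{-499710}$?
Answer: $\frac{6836776183}{5435845380} \approx 1.2577$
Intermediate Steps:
$\frac{284036}{B} - \frac{84831}{-499710} = \frac{284036}{261072} - \frac{84831}{-499710} = 284036 \cdot \frac{1}{261072} - - \frac{28277}{166570} = \frac{71009}{65268} + \frac{28277}{166570} = \frac{6836776183}{5435845380}$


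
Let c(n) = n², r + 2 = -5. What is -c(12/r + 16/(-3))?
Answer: -21904/441 ≈ -49.669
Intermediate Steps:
r = -7 (r = -2 - 5 = -7)
-c(12/r + 16/(-3)) = -(12/(-7) + 16/(-3))² = -(12*(-⅐) + 16*(-⅓))² = -(-12/7 - 16/3)² = -(-148/21)² = -1*21904/441 = -21904/441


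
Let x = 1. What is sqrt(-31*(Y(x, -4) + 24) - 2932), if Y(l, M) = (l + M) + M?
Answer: I*sqrt(3459) ≈ 58.813*I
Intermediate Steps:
Y(l, M) = l + 2*M (Y(l, M) = (M + l) + M = l + 2*M)
sqrt(-31*(Y(x, -4) + 24) - 2932) = sqrt(-31*((1 + 2*(-4)) + 24) - 2932) = sqrt(-31*((1 - 8) + 24) - 2932) = sqrt(-31*(-7 + 24) - 2932) = sqrt(-31*17 - 2932) = sqrt(-527 - 2932) = sqrt(-3459) = I*sqrt(3459)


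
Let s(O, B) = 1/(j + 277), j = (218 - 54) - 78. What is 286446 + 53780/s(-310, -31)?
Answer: 19808586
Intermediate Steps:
j = 86 (j = 164 - 78 = 86)
s(O, B) = 1/363 (s(O, B) = 1/(86 + 277) = 1/363)
286446 + 53780/s(-310, -31) = 286446 + 53780/(1/363) = 286446 + 53780*363 = 286446 + 19522140 = 19808586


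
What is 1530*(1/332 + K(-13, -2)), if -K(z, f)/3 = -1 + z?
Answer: 10667925/166 ≈ 64265.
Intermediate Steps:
K(z, f) = 3 - 3*z (K(z, f) = -3*(-1 + z) = 3 - 3*z)
1530*(1/332 + K(-13, -2)) = 1530*(1/332 + (3 - 3*(-13))) = 1530*(1/332 + (3 + 39)) = 1530*(1/332 + 42) = 1530*(13945/332) = 10667925/166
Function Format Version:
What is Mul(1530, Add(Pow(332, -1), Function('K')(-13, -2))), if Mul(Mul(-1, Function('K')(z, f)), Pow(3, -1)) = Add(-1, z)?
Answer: Rational(10667925, 166) ≈ 64265.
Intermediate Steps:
Function('K')(z, f) = Add(3, Mul(-3, z)) (Function('K')(z, f) = Mul(-3, Add(-1, z)) = Add(3, Mul(-3, z)))
Mul(1530, Add(Pow(332, -1), Function('K')(-13, -2))) = Mul(1530, Add(Pow(332, -1), Add(3, Mul(-3, -13)))) = Mul(1530, Add(Rational(1, 332), Add(3, 39))) = Mul(1530, Add(Rational(1, 332), 42)) = Mul(1530, Rational(13945, 332)) = Rational(10667925, 166)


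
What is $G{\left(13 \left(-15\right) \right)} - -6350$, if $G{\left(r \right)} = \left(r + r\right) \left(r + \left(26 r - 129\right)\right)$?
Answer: $2110010$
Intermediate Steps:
$G{\left(r \right)} = 2 r \left(-129 + 27 r\right)$ ($G{\left(r \right)} = 2 r \left(r + \left(-129 + 26 r\right)\right) = 2 r \left(-129 + 27 r\right)$)
$G{\left(13 \left(-15\right) \right)} - -6350 = 6 \cdot 13 \left(-15\right) \left(-43 + 9 \cdot 13 \left(-15\right)\right) - -6350 = 6 \left(-195\right) \left(-43 + 9 \left(-195\right)\right) + 6350 = 6 \left(-195\right) \left(-43 - 1755\right) + 6350 = 6 \left(-195\right) \left(-1798\right) + 6350 = 2103660 + 6350 = 2110010$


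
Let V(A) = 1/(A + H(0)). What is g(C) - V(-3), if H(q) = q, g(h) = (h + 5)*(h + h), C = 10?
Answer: 901/3 ≈ 300.33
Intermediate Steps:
g(h) = 2*h*(5 + h) (g(h) = (5 + h)*(2*h) = 2*h*(5 + h))
V(A) = 1/A (V(A) = 1/(A + 0) = 1/A)
g(C) - V(-3) = 2*10*(5 + 10) - 1/(-3) = 2*10*15 - 1*(-⅓) = 300 + ⅓ = 901/3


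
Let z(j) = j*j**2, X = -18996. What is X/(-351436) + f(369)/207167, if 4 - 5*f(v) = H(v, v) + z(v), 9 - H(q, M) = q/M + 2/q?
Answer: -325414962930434/6716348132157 ≈ -48.451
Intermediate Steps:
H(q, M) = 9 - 2/q - q/M (H(q, M) = 9 - (q/M + 2/q) = 9 - (2/q + q/M) = 9 + (-2/q - q/M) = 9 - 2/q - q/M)
z(j) = j**3
f(v) = -4/5 - v**3/5 + 2/(5*v) (f(v) = 4/5 - ((9 - 2/v - v/v) + v**3)/5 = 4/5 - ((9 - 2/v - 1) + v**3)/5 = 4/5 - ((8 - 2/v) + v**3)/5 = 4/5 - (8 + v**3 - 2/v)/5 = 4/5 + (-8/5 - v**3/5 + 2/(5*v)) = -4/5 - v**3/5 + 2/(5*v))
X/(-351436) + f(369)/207167 = -18996/(-351436) + ((1/5)*(2 - 1*369**4 - 4*369)/369)/207167 = -18996*(-1/351436) + ((1/5)*(1/369)*(2 - 1*18539817921 - 1476))*(1/207167) = 4749/87859 + ((1/5)*(1/369)*(2 - 18539817921 - 1476))*(1/207167) = 4749/87859 + ((1/5)*(1/369)*(-18539819395))*(1/207167) = 4749/87859 - 3707963879/369*1/207167 = 4749/87859 - 3707963879/76444623 = -325414962930434/6716348132157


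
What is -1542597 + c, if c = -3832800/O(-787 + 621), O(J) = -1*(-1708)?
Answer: -659647119/427 ≈ -1.5448e+6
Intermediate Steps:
O(J) = 1708
c = -958200/427 (c = -3832800/1708 = -3832800*1/1708 = -958200/427 ≈ -2244.0)
-1542597 + c = -1542597 - 958200/427 = -659647119/427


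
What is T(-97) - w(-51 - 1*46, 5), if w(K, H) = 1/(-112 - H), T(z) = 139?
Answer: 16264/117 ≈ 139.01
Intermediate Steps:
T(-97) - w(-51 - 1*46, 5) = 139 - (-1)/(112 + 5) = 139 - (-1)/117 = 139 - 1*(-1/117) = 139 + 1/117 = 16264/117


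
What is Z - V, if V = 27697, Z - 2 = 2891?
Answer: -24804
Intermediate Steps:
Z = 2893 (Z = 2 + 2891 = 2893)
Z - V = 2893 - 1*27697 = 2893 - 27697 = -24804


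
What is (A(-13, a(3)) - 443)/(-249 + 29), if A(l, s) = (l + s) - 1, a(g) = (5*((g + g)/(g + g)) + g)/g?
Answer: 1363/660 ≈ 2.0652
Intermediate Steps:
a(g) = (5 + g)/g (a(g) = (5*((2*g)/((2*g))) + g)/g = (5*((2*g)*(1/(2*g))) + g)/g = (5*1 + g)/g = (5 + g)/g)
A(l, s) = -1 + l + s
(A(-13, a(3)) - 443)/(-249 + 29) = ((-1 - 13 + (5 + 3)/3) - 443)/(-249 + 29) = ((-1 - 13 + (⅓)*8) - 443)/(-220) = ((-1 - 13 + 8/3) - 443)*(-1/220) = (-34/3 - 443)*(-1/220) = -1363/3*(-1/220) = 1363/660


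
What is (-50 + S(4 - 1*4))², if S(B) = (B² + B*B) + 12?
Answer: 1444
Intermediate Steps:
S(B) = 12 + 2*B² (S(B) = (B² + B²) + 12 = 2*B² + 12 = 12 + 2*B²)
(-50 + S(4 - 1*4))² = (-50 + (12 + 2*(4 - 1*4)²))² = (-50 + (12 + 2*(4 - 4)²))² = (-50 + (12 + 2*0²))² = (-50 + (12 + 2*0))² = (-50 + (12 + 0))² = (-50 + 12)² = (-38)² = 1444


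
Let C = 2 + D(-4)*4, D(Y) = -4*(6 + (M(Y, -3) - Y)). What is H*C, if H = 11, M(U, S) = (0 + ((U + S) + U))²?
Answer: -23034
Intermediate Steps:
M(U, S) = (S + 2*U)² (M(U, S) = (0 + ((S + U) + U))² = (0 + (S + 2*U))² = (S + 2*U)²)
D(Y) = -24 - 4*(-3 + 2*Y)² + 4*Y (D(Y) = -4*(6 + ((-3 + 2*Y)² - Y)) = -4*(6 + (-3 + 2*Y)² - Y) = -24 - 4*(-3 + 2*Y)² + 4*Y)
C = -2094 (C = 2 + (-60 - 16*(-4)² + 52*(-4))*4 = 2 + (-60 - 16*16 - 208)*4 = 2 + (-60 - 256 - 208)*4 = 2 - 524*4 = 2 - 2096 = -2094)
H*C = 11*(-2094) = -23034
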